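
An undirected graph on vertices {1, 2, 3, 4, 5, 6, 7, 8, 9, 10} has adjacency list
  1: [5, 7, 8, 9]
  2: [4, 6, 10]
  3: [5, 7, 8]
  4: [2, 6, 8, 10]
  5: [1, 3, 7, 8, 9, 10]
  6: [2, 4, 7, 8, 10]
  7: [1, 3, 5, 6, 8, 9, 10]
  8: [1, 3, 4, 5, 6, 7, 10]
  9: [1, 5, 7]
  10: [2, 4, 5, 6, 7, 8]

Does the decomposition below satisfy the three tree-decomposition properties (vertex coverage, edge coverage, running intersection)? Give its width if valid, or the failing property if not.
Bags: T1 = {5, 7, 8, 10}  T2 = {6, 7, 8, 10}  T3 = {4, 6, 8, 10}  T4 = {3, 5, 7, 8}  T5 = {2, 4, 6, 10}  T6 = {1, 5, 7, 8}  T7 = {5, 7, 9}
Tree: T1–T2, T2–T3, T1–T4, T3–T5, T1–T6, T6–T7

No — edge (1,9) lies in no bag.

A tree decomposition must satisfy three properties: every vertex lies in some bag; for every edge, both endpoints lie together in some bag; and for every vertex, the bags containing it form a connected subtree. Here edge (1,9) lies in no bag, so the decomposition is invalid.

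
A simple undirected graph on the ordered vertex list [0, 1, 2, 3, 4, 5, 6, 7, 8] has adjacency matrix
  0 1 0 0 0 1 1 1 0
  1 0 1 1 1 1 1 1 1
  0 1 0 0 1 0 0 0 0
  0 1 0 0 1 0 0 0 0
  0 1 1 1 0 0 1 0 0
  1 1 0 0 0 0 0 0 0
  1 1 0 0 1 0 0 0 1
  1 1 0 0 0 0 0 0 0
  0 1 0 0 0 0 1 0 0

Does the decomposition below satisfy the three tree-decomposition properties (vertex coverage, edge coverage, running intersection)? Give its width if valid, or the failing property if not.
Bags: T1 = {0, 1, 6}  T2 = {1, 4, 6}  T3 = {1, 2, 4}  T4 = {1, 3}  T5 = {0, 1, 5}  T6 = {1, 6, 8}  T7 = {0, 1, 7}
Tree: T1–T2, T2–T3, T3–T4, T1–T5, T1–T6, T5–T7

No — edge (4,3) lies in no bag.

A tree decomposition must satisfy three properties: every vertex lies in some bag; for every edge, both endpoints lie together in some bag; and for every vertex, the bags containing it form a connected subtree. Here edge (4,3) lies in no bag, so the decomposition is invalid.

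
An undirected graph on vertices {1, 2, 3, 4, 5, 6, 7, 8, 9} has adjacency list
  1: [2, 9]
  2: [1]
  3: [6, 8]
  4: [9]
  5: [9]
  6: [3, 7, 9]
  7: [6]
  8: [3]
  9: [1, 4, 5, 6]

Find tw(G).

A width-1 tree decomposition is:
Bags: B1 = {3, 6}  B2 = {6, 9}  B3 = {1, 9}  B4 = {1, 2}  B5 = {5, 9}  B6 = {6, 7}  B7 = {3, 8}  B8 = {4, 9}
Tree: B1–B2, B2–B3, B3–B4, B2–B5, B1–B6, B1–B7, B5–B8
The largest bag has 2 vertices, giving width 1; this decomposition certifies tw(G) ≤ 1. G has an edge, so its treewidth is at least 1. The upper and lower bounds meet at 1, so that is the treewidth.

1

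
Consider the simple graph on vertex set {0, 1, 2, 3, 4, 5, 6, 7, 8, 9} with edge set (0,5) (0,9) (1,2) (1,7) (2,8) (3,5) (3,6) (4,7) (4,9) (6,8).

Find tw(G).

2

A width-2 tree decomposition is:
Bags: B1 = {2, 6, 8}  B2 = {1, 2, 6}  B3 = {1, 6, 7}  B4 = {4, 6, 7}  B5 = {4, 6, 9}  B6 = {0, 6, 9}  B7 = {0, 5, 6}  B8 = {3, 5, 6}
Tree: B1–B2, B2–B3, B3–B4, B4–B5, B5–B6, B6–B7, B7–B8
The largest bag has 3 vertices, giving width 2; this decomposition certifies tw(G) ≤ 2. For the lower bound, G contains the cycle 6–8–2–1–7–4–9–0–5–3–6, so G is not a forest; only forests have treewidth ≤ 1, hence tw(G) ≥ 2. Combining the bounds, tw(G) = 2.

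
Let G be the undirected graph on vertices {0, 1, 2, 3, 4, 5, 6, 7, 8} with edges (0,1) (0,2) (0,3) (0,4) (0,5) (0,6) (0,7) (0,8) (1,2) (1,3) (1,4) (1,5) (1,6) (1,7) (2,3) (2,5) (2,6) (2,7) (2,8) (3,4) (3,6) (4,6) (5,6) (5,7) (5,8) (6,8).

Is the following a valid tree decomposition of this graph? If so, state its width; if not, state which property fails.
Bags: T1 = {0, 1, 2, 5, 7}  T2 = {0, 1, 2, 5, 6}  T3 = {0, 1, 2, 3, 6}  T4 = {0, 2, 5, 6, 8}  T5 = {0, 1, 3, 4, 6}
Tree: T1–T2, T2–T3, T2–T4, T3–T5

Yes; width 4.

Vertex coverage: the bags together contain {0, 1, 2, 3, 4, 5, 6, 7, 8}, the full vertex set. Edge coverage: each edge of G has both endpoints in at least one bag. Running intersection: for every vertex, the bags containing it form a connected subtree. All three properties hold, so this is a valid tree decomposition of width max|bag| − 1 = 4, and hence tw(G) ≤ 4.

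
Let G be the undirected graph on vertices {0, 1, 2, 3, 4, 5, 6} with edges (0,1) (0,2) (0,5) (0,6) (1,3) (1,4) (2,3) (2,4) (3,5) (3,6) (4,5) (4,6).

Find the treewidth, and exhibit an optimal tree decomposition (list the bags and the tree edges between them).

Every bag has size at most 4, so the width is 4 − 1 = 3 and tw(G) ≤ 3. For the lower bound: the 4 vertex sets {0,5}, {1,3}, {4}, {6} are disjoint, each induces a connected subgraph, and every pair is joined by at least one edge of G. Contracting each set to a single vertex therefore yields K_{4} as a minor, and since treewidth is minor-monotone, tw(G) ≥ tw(K_{4}) = 3. Combining the bounds, tw(G) = 3.

Treewidth 3.
Bags: B1 = {0, 3, 4, 5}  B2 = {0, 1, 3, 4}  B3 = {0, 3, 4, 6}  B4 = {0, 2, 3, 4}
Tree: B1–B2, B2–B3, B3–B4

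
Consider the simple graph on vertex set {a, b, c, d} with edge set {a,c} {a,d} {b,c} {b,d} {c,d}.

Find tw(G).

2

A width-2 tree decomposition is:
Bags: B1 = {a, c, d}  B2 = {b, c, d}
Tree: B1–B2
Each bag holds 3 vertices, so the decomposition has width 2, which upper-bounds the treewidth. Conversely, {a, c, d} is a clique of size 3, and the vertices of any clique must share a bag in every tree decomposition; so some bag has ≥ 3 vertices and tw(G) ≥ 2. Hence tw(G) = 2 exactly.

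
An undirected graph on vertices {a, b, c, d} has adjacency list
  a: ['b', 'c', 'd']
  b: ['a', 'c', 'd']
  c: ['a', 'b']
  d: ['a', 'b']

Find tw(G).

2

A width-2 tree decomposition is:
Bags: B1 = {a, b, c}  B2 = {a, b, d}
Tree: B1–B2
Each bag holds 3 vertices, so the decomposition has width 2, which upper-bounds the treewidth. Conversely, {a, b, d} is a clique of size 3, and the vertices of any clique must share a bag in every tree decomposition; so some bag has ≥ 3 vertices and tw(G) ≥ 2. Therefore the treewidth is 2.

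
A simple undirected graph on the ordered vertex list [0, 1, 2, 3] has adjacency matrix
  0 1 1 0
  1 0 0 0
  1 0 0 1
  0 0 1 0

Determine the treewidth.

A width-1 tree decomposition is:
Bags: B1 = {0, 1}  B2 = {0, 2}  B3 = {2, 3}
Tree: B1–B2, B2–B3
Each bag holds 2 vertices, so the decomposition has width 1, which upper-bounds the treewidth. Any graph with an edge has treewidth ≥ 1, and G has the edge 1–0. The upper and lower bounds meet at 1, so that is the treewidth.

1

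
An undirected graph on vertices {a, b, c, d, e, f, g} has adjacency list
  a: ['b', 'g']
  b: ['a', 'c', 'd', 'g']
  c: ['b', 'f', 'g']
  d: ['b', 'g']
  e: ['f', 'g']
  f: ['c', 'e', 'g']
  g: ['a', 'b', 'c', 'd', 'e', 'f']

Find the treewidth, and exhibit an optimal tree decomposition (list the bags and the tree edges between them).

Treewidth 2.
Bags: B1 = {b, d, g}  B2 = {b, c, g}  B3 = {a, b, g}  B4 = {c, f, g}  B5 = {e, f, g}
Tree: B1–B2, B1–B3, B2–B4, B4–B5

The largest bag has 3 vertices, giving width 2; this decomposition certifies tw(G) ≤ 2. For the lower bound, the 3 vertices {e, f, g} are pairwise adjacent, and any tree decomposition puts a clique entirely inside one bag — forcing width ≥ 2. Therefore the treewidth is 2.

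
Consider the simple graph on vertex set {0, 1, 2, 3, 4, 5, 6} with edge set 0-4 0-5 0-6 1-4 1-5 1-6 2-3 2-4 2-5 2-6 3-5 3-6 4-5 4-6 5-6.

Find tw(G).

3

A width-3 tree decomposition is:
Bags: B1 = {2, 4, 5, 6}  B2 = {1, 4, 5, 6}  B3 = {0, 4, 5, 6}  B4 = {2, 3, 5, 6}
Tree: B1–B2, B1–B3, B1–B4
The largest bag has 4 vertices, giving width 3; this decomposition certifies tw(G) ≤ 3. On the other hand G contains the 4-clique {2, 3, 5, 6}. A clique must lie in a single bag of any decomposition, so no decomposition can have width below 3. Therefore the treewidth is 3.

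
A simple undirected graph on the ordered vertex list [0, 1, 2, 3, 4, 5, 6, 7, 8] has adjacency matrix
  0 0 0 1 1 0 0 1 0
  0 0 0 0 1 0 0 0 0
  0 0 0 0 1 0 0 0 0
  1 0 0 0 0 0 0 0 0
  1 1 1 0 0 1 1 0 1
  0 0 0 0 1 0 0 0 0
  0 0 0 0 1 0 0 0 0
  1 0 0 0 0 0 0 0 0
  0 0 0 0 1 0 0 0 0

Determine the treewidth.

1

A width-1 tree decomposition is:
Bags: B1 = {0, 4}  B2 = {1, 4}  B3 = {4, 5}  B4 = {2, 4}  B5 = {4, 6}  B6 = {4, 8}  B7 = {0, 7}  B8 = {0, 3}
Tree: B1–B2, B1–B3, B3–B4, B4–B5, B3–B6, B1–B7, B1–B8
Each bag holds 2 vertices, so the decomposition has width 1, which upper-bounds the treewidth. Any graph with an edge has treewidth ≥ 1, and G has the edge 4–0. Hence tw(G) = 1 exactly.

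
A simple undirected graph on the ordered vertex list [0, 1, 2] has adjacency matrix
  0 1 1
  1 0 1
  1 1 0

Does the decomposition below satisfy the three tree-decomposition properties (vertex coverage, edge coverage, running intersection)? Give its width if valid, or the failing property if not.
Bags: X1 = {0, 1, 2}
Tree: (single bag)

Vertex coverage: the bags together contain {0, 1, 2}, the full vertex set. Edge coverage: each edge of G has both endpoints in at least one bag. Running intersection: for every vertex, the bags containing it form a connected subtree. All three properties hold, so this is a valid tree decomposition of width max|bag| − 1 = 2, and hence tw(G) ≤ 2.

Yes; width 2.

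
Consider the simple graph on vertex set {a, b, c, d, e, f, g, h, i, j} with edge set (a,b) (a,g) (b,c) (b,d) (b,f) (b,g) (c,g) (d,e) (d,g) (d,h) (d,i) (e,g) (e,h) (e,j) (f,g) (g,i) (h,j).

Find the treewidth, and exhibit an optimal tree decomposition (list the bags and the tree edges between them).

Every bag has size at most 3, so the width is 3 − 1 = 2 and tw(G) ≤ 2. On the other hand G contains the 3-clique {d, e, g}. A clique must lie in a single bag of any decomposition, so no decomposition can have width below 2. Combining the bounds, tw(G) = 2.

Treewidth 2.
One optimal decomposition is:
Bags: B1 = {d, e, g}  B2 = {b, d, g}  B3 = {a, b, g}  B4 = {d, e, h}  B5 = {d, g, i}  B6 = {b, f, g}  B7 = {e, h, j}  B8 = {b, c, g}
Tree: B1–B2, B2–B3, B1–B4, B2–B5, B3–B6, B4–B7, B6–B8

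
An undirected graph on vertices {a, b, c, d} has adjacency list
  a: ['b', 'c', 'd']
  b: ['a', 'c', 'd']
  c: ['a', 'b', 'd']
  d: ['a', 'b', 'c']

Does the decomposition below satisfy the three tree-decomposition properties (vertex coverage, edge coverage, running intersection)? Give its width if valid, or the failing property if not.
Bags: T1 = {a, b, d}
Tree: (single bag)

No — vertex c appears in no bag.

A tree decomposition must satisfy three properties: every vertex lies in some bag; for every edge, both endpoints lie together in some bag; and for every vertex, the bags containing it form a connected subtree. Here vertex c appears in no bag, so the decomposition is invalid.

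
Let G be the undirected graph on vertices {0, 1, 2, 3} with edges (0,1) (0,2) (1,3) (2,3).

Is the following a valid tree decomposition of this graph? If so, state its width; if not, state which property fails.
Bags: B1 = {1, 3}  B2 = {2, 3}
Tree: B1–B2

A tree decomposition must satisfy three properties: every vertex lies in some bag; for every edge, both endpoints lie together in some bag; and for every vertex, the bags containing it form a connected subtree. Here vertex 0 appears in no bag, so the decomposition is invalid.

No — vertex 0 appears in no bag.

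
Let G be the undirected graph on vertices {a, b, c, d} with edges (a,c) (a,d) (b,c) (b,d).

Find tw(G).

2

A width-2 tree decomposition is:
Bags: B1 = {a, b, d}  B2 = {a, b, c}
Tree: B1–B2
Every bag has size at most 3, so the width is 3 − 1 = 2 and tw(G) ≤ 2. For the lower bound, G contains the cycle a–d–b–c–a, so G is not a forest; only forests have treewidth ≤ 1, hence tw(G) ≥ 2. The upper and lower bounds meet at 2, so that is the treewidth.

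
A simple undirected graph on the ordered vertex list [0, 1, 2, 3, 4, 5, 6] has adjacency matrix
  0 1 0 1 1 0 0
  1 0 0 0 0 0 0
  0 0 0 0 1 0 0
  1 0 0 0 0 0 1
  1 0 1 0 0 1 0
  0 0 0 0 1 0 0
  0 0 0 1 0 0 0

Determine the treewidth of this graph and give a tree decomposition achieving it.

Each bag holds 2 vertices, so the decomposition has width 1, which upper-bounds the treewidth. G has an edge, so its treewidth is at least 1. Therefore the treewidth is 1.

Treewidth 1.
One such decomposition:
Bags: B1 = {4, 5}  B2 = {0, 4}  B3 = {2, 4}  B4 = {0, 3}  B5 = {0, 1}  B6 = {3, 6}
Tree: B1–B2, B1–B3, B2–B4, B4–B5, B4–B6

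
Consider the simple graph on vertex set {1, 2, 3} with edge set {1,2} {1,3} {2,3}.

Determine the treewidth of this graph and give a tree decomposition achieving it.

Treewidth 2.
One such decomposition:
Bags: B1 = {1, 2, 3}
Tree: (single bag)

With just one bag of size 3, the width is 3 − 1 = 2, so tw(G) ≤ 2. Conversely, {1, 2, 3} is a clique of size 3, and the vertices of any clique must share a bag in every tree decomposition; so some bag has ≥ 3 vertices and tw(G) ≥ 2. Therefore the treewidth is 2.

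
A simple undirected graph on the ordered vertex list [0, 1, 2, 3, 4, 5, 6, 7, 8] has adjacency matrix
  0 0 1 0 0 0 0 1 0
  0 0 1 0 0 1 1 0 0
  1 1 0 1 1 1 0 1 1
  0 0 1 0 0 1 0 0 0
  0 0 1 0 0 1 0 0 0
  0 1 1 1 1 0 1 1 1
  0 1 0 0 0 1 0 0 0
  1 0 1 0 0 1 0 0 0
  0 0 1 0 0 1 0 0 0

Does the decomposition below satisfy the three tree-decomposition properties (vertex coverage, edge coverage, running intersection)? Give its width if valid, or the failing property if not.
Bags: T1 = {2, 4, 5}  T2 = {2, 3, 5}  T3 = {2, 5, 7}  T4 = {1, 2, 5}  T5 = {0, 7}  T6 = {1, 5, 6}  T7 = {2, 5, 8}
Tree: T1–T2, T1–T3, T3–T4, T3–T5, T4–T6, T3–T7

A tree decomposition must satisfy three properties: every vertex lies in some bag; for every edge, both endpoints lie together in some bag; and for every vertex, the bags containing it form a connected subtree. Here edge (2,0) lies in no bag, so the decomposition is invalid.

No — edge (2,0) lies in no bag.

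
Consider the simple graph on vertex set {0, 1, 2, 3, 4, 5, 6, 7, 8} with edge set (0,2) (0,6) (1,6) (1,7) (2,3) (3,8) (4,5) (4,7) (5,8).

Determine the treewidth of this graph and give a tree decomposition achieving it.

Treewidth 2.
Bags: B1 = {1, 4, 7}  B2 = {1, 4, 5}  B3 = {1, 5, 8}  B4 = {1, 3, 8}  B5 = {1, 2, 3}  B6 = {0, 1, 2}  B7 = {0, 1, 6}
Tree: B1–B2, B2–B3, B3–B4, B4–B5, B5–B6, B6–B7

Every bag has size at most 3, so the width is 3 − 1 = 2 and tw(G) ≤ 2. Since 1–7–4–5–8–3–2–0–6–1 is a cycle in G, G is not acyclic. Forests are exactly the graphs of treewidth ≤ 1, so tw(G) ≥ 2. Hence tw(G) = 2 exactly.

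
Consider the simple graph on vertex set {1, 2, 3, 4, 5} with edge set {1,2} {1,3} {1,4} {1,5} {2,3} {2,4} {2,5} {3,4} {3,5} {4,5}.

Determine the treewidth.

4

A width-4 tree decomposition is:
Bags: B1 = {1, 2, 3, 4, 5}
Tree: (single bag)
A single bag containing all 5 vertices is trivially a valid decomposition of width 4. On the other hand G contains the 5-clique {1, 2, 3, 4, 5}. A clique must lie in a single bag of any decomposition, so no decomposition can have width below 4. Combining the bounds, tw(G) = 4.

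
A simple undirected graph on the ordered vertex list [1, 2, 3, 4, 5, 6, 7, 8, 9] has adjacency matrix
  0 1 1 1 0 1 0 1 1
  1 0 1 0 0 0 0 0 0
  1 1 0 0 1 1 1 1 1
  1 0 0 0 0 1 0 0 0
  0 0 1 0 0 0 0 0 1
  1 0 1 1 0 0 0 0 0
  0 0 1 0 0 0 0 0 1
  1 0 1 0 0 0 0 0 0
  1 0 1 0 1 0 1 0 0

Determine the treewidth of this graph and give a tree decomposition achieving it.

Every bag has size at most 3, so the width is 3 − 1 = 2 and tw(G) ≤ 2. For the lower bound, the 3 vertices {1, 3, 8} are pairwise adjacent, and any tree decomposition puts a clique entirely inside one bag — forcing width ≥ 2. Hence tw(G) = 2 exactly.

Treewidth 2.
One such decomposition:
Bags: B1 = {1, 3, 6}  B2 = {1, 2, 3}  B3 = {1, 3, 9}  B4 = {1, 3, 8}  B5 = {3, 7, 9}  B6 = {3, 5, 9}  B7 = {1, 4, 6}
Tree: B1–B2, B1–B3, B1–B4, B3–B5, B5–B6, B1–B7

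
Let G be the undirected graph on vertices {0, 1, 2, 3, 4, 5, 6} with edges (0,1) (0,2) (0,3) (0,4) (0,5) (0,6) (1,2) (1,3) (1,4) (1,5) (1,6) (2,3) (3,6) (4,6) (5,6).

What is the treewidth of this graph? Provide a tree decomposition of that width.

Every bag has size at most 4, so the width is 4 − 1 = 3 and tw(G) ≤ 3. Conversely, {0, 1, 2, 3} is a clique of size 4, and the vertices of any clique must share a bag in every tree decomposition; so some bag has ≥ 4 vertices and tw(G) ≥ 3. Hence tw(G) = 3 exactly.

Treewidth 3.
Bags: B1 = {0, 1, 2, 3}  B2 = {0, 1, 3, 6}  B3 = {0, 1, 5, 6}  B4 = {0, 1, 4, 6}
Tree: B1–B2, B2–B3, B3–B4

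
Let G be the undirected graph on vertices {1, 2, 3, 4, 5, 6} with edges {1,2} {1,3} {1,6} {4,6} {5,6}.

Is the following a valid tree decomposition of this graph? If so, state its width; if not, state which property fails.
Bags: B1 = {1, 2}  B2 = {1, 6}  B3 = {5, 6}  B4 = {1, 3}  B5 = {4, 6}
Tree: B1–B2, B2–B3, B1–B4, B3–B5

Every vertex of G appears in some bag (union = {1, 2, 3, 4, 5, 6}); every edge is covered by a bag; and for each vertex v the set of bags containing v is connected in the bag tree. The decomposition is therefore valid. The largest bag has 2 vertices, so the width is 1.

Yes; width 1.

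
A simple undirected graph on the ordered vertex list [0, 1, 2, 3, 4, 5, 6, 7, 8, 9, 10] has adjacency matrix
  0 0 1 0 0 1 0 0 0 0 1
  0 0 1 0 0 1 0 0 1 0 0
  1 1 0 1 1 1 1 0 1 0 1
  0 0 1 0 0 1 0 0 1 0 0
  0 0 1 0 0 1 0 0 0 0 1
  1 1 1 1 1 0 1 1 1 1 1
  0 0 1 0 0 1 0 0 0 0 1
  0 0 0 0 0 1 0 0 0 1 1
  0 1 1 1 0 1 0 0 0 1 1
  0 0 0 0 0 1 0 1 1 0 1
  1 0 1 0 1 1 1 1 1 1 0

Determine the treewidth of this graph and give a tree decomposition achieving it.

Every bag has size at most 4, so the width is 4 − 1 = 3 and tw(G) ≤ 3. On the other hand G contains the 4-clique {5, 8, 9, 10}. A clique must lie in a single bag of any decomposition, so no decomposition can have width below 3. The upper and lower bounds meet at 3, so that is the treewidth.

Treewidth 3.
One such decomposition:
Bags: B1 = {2, 4, 5, 10}  B2 = {2, 5, 8, 10}  B3 = {5, 8, 9, 10}  B4 = {2, 3, 5, 8}  B5 = {2, 5, 6, 10}  B6 = {1, 2, 5, 8}  B7 = {5, 7, 9, 10}  B8 = {0, 2, 5, 10}
Tree: B1–B2, B2–B3, B2–B4, B1–B5, B4–B6, B3–B7, B2–B8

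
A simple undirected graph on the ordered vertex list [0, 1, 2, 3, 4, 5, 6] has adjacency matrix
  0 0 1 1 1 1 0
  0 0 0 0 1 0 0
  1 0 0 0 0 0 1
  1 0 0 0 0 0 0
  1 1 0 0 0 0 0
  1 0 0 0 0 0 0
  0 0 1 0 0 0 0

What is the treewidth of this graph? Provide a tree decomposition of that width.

Each bag holds 2 vertices, so the decomposition has width 1, which upper-bounds the treewidth. Since G has at least one edge (e.g. 0–4), it is not an edgeless graph, so tw(G) ≥ 1. Hence tw(G) = 1 exactly.

Treewidth 1.
One optimal decomposition is:
Bags: B1 = {0, 4}  B2 = {1, 4}  B3 = {0, 3}  B4 = {0, 2}  B5 = {2, 6}  B6 = {0, 5}
Tree: B1–B2, B1–B3, B3–B4, B4–B5, B1–B6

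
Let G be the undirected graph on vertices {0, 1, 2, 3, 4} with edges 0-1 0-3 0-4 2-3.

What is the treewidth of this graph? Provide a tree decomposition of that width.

Treewidth 1.
One optimal decomposition is:
Bags: B1 = {0, 1}  B2 = {0, 4}  B3 = {0, 3}  B4 = {2, 3}
Tree: B1–B2, B1–B3, B3–B4

The largest bag has 2 vertices, giving width 1; this decomposition certifies tw(G) ≤ 1. Any graph with an edge has treewidth ≥ 1, and G has the edge 1–0. Combining the bounds, tw(G) = 1.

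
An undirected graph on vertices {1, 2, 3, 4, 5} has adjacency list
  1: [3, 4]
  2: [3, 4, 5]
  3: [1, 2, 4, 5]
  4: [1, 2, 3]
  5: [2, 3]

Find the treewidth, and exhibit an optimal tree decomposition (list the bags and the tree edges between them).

Treewidth 2.
One such decomposition:
Bags: B1 = {1, 3, 4}  B2 = {2, 3, 4}  B3 = {2, 3, 5}
Tree: B1–B2, B2–B3

Every bag has size at most 3, so the width is 3 − 1 = 2 and tw(G) ≤ 2. On the other hand G contains the 3-clique {1, 3, 4}. A clique must lie in a single bag of any decomposition, so no decomposition can have width below 2. Hence tw(G) = 2 exactly.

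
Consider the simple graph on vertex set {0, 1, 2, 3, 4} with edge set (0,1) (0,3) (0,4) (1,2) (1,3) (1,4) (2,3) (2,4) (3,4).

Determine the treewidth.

3

A width-3 tree decomposition is:
Bags: B1 = {0, 1, 3, 4}  B2 = {1, 2, 3, 4}
Tree: B1–B2
Every bag has size at most 4, so the width is 4 − 1 = 3 and tw(G) ≤ 3. For the lower bound, the 4 vertices {0, 1, 3, 4} are pairwise adjacent, and any tree decomposition puts a clique entirely inside one bag — forcing width ≥ 3. Hence tw(G) = 3 exactly.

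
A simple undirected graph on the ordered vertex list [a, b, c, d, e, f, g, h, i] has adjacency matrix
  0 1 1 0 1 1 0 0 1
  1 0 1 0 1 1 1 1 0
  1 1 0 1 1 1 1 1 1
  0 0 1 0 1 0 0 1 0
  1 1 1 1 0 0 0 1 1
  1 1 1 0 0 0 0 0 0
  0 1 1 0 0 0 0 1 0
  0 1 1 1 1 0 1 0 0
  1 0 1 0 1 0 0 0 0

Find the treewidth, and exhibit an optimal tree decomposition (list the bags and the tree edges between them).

The largest bag has 4 vertices, giving width 3; this decomposition certifies tw(G) ≤ 3. For the lower bound, the 4 vertices {c, d, e, h} are pairwise adjacent, and any tree decomposition puts a clique entirely inside one bag — forcing width ≥ 3. Combining the bounds, tw(G) = 3.

Treewidth 3.
One such decomposition:
Bags: B1 = {a, b, c, e}  B2 = {a, b, c, f}  B3 = {b, c, e, h}  B4 = {b, c, g, h}  B5 = {c, d, e, h}  B6 = {a, c, e, i}
Tree: B1–B2, B1–B3, B3–B4, B3–B5, B1–B6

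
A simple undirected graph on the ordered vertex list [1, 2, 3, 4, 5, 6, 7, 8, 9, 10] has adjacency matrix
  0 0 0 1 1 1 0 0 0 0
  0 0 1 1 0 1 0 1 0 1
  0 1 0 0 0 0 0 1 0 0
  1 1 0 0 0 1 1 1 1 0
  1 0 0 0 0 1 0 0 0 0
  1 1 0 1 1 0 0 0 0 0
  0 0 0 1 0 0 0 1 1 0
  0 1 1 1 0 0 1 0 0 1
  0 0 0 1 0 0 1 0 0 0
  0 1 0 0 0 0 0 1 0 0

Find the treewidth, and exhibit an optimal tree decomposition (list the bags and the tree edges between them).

Treewidth 2.
Bags: B1 = {4, 7, 8}  B2 = {2, 4, 8}  B3 = {2, 8, 10}  B4 = {2, 4, 6}  B5 = {1, 4, 6}  B6 = {4, 7, 9}  B7 = {2, 3, 8}  B8 = {1, 5, 6}
Tree: B1–B2, B2–B3, B2–B4, B4–B5, B1–B6, B3–B7, B5–B8

Every bag has size at most 3, so the width is 3 − 1 = 2 and tw(G) ≤ 2. For the lower bound, the 3 vertices {2, 8, 10} are pairwise adjacent, and any tree decomposition puts a clique entirely inside one bag — forcing width ≥ 2. Combining the bounds, tw(G) = 2.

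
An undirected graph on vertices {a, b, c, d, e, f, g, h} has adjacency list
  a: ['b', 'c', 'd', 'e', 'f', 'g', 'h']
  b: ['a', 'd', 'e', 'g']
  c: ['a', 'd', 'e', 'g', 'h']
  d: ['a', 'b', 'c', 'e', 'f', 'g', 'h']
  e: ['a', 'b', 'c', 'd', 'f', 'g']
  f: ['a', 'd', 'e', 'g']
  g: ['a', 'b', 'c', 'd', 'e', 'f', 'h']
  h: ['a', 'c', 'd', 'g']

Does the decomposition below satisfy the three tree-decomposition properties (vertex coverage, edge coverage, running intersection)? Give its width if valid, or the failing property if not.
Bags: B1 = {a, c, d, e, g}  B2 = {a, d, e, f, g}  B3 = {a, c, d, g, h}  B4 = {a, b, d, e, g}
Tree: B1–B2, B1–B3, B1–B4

Every vertex of G appears in some bag (union = {a, b, c, d, e, f, g, h}); every edge is covered by a bag; and for each vertex v the set of bags containing v is connected in the bag tree. The decomposition is therefore valid. The largest bag has 5 vertices, so the width is 4.

Yes; width 4.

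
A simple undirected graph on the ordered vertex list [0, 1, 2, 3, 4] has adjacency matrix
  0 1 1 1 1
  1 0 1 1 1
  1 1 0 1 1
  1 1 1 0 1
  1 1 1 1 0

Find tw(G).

A width-4 tree decomposition is:
Bags: B1 = {0, 1, 2, 3, 4}
Tree: (single bag)
With just one bag of size 5, the width is 5 − 1 = 4, so tw(G) ≤ 4. Conversely, {0, 1, 2, 3, 4} is a clique of size 5, and the vertices of any clique must share a bag in every tree decomposition; so some bag has ≥ 5 vertices and tw(G) ≥ 4. Therefore the treewidth is 4.

4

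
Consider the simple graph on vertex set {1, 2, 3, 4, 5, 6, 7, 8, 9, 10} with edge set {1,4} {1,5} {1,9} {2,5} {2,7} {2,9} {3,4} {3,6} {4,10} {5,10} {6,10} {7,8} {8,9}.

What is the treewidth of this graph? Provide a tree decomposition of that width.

Each bag holds 3 vertices, so the decomposition has width 2, which upper-bounds the treewidth. Since 3–6–10–4–3 is a cycle in G, G is not acyclic. Forests are exactly the graphs of treewidth ≤ 1, so tw(G) ≥ 2. Combining the bounds, tw(G) = 2.

Treewidth 2.
One optimal decomposition is:
Bags: B1 = {3, 4, 6}  B2 = {4, 6, 10}  B3 = {1, 4, 10}  B4 = {1, 5, 10}  B5 = {1, 5, 9}  B6 = {2, 5, 9}  B7 = {2, 8, 9}  B8 = {2, 7, 8}
Tree: B1–B2, B2–B3, B3–B4, B4–B5, B5–B6, B6–B7, B7–B8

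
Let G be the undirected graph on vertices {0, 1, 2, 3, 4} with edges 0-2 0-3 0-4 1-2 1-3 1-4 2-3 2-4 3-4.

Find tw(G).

3

A width-3 tree decomposition is:
Bags: B1 = {1, 2, 3, 4}  B2 = {0, 2, 3, 4}
Tree: B1–B2
The largest bag has 4 vertices, giving width 3; this decomposition certifies tw(G) ≤ 3. For the lower bound, the 4 vertices {0, 2, 3, 4} are pairwise adjacent, and any tree decomposition puts a clique entirely inside one bag — forcing width ≥ 3. Hence tw(G) = 3 exactly.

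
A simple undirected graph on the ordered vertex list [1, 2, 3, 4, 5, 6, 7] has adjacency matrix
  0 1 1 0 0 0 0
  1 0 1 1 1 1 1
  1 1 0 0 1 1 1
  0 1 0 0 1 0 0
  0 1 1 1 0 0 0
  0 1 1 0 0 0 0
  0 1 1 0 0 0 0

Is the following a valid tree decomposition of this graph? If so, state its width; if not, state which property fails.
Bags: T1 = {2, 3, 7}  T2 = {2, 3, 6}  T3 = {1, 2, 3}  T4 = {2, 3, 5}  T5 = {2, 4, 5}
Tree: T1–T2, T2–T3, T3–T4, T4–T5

Checking the three conditions: (i) the bags cover all of {1, 2, 3, 4, 5, 6, 7}; (ii) for each edge, some bag contains both endpoints; (iii) the bags containing any fixed vertex form a subtree. All hold, so the decomposition is valid with width 3 − 1 = 2.

Yes; width 2.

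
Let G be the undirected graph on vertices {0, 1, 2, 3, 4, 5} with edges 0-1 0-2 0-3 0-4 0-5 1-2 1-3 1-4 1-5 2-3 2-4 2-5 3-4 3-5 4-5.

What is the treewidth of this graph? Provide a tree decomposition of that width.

Treewidth 5.
One optimal decomposition is:
Bags: B1 = {0, 1, 2, 3, 4, 5}
Tree: (single bag)

With just one bag of size 6, the width is 6 − 1 = 5, so tw(G) ≤ 5. Conversely, {0, 1, 2, 3, 4, 5} is a clique of size 6, and the vertices of any clique must share a bag in every tree decomposition; so some bag has ≥ 6 vertices and tw(G) ≥ 5. Therefore the treewidth is 5.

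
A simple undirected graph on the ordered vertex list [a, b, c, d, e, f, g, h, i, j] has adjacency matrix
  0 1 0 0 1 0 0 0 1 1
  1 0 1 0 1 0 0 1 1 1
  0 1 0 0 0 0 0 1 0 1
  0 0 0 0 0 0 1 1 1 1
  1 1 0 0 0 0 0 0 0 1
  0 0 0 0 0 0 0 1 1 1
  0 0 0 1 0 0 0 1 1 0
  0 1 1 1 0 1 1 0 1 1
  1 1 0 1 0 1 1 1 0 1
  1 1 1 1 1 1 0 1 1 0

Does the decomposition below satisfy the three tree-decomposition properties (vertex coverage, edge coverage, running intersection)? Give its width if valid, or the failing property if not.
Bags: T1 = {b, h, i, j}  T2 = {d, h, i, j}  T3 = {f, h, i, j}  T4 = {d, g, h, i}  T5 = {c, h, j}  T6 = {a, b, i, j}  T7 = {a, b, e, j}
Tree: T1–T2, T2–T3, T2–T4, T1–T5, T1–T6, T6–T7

No — edge (b,c) lies in no bag.

A tree decomposition must satisfy three properties: every vertex lies in some bag; for every edge, both endpoints lie together in some bag; and for every vertex, the bags containing it form a connected subtree. Here edge (b,c) lies in no bag, so the decomposition is invalid.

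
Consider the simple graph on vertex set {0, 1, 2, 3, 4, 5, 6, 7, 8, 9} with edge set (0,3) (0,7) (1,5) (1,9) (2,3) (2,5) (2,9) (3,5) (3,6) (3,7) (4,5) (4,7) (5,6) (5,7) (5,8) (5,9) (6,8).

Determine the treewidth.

2

A width-2 tree decomposition is:
Bags: B1 = {2, 3, 5}  B2 = {3, 5, 7}  B3 = {0, 3, 7}  B4 = {2, 5, 9}  B5 = {3, 5, 6}  B6 = {1, 5, 9}  B7 = {4, 5, 7}  B8 = {5, 6, 8}
Tree: B1–B2, B2–B3, B1–B4, B2–B5, B4–B6, B2–B7, B5–B8
Every bag has size at most 3, so the width is 3 − 1 = 2 and tw(G) ≤ 2. Conversely, {0, 3, 7} is a clique of size 3, and the vertices of any clique must share a bag in every tree decomposition; so some bag has ≥ 3 vertices and tw(G) ≥ 2. Therefore the treewidth is 2.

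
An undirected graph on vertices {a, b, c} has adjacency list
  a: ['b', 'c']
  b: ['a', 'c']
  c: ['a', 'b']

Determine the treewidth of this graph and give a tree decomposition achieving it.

A single bag containing all 3 vertices is trivially a valid decomposition of width 2. On the other hand G contains the 3-clique {a, b, c}. A clique must lie in a single bag of any decomposition, so no decomposition can have width below 2. The upper and lower bounds meet at 2, so that is the treewidth.

Treewidth 2.
Bags: B1 = {a, b, c}
Tree: (single bag)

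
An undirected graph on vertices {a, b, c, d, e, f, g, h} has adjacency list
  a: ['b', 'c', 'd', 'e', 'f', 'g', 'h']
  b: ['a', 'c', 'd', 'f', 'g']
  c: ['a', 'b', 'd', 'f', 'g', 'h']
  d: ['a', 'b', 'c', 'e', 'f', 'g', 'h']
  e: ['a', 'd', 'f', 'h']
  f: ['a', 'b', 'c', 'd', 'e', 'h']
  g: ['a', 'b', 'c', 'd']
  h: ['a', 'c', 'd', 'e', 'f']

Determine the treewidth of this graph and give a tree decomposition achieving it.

Treewidth 4.
One such decomposition:
Bags: B1 = {a, b, c, d, f}  B2 = {a, b, c, d, g}  B3 = {a, c, d, f, h}  B4 = {a, d, e, f, h}
Tree: B1–B2, B1–B3, B3–B4

Every bag has size at most 5, so the width is 5 − 1 = 4 and tw(G) ≤ 4. On the other hand G contains the 5-clique {a, b, c, d, g}. A clique must lie in a single bag of any decomposition, so no decomposition can have width below 4. Therefore the treewidth is 4.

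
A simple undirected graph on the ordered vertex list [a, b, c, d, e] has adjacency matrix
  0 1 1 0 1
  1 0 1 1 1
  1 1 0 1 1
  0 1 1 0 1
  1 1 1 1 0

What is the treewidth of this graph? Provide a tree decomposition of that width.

The largest bag has 4 vertices, giving width 3; this decomposition certifies tw(G) ≤ 3. For the lower bound, the 4 vertices {b, c, d, e} are pairwise adjacent, and any tree decomposition puts a clique entirely inside one bag — forcing width ≥ 3. The upper and lower bounds meet at 3, so that is the treewidth.

Treewidth 3.
One such decomposition:
Bags: B1 = {b, c, d, e}  B2 = {a, b, c, e}
Tree: B1–B2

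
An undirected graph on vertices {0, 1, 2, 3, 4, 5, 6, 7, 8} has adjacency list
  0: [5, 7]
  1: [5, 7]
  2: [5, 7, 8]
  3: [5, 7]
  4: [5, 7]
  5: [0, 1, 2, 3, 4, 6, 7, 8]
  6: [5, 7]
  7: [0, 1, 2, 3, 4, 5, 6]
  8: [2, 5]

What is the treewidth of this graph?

A width-2 tree decomposition is:
Bags: B1 = {5, 6, 7}  B2 = {4, 5, 7}  B3 = {2, 5, 7}  B4 = {0, 5, 7}  B5 = {3, 5, 7}  B6 = {2, 5, 8}  B7 = {1, 5, 7}
Tree: B1–B2, B2–B3, B1–B4, B4–B5, B3–B6, B3–B7
Every bag has size at most 3, so the width is 3 − 1 = 2 and tw(G) ≤ 2. On the other hand G contains the 3-clique {2, 5, 8}. A clique must lie in a single bag of any decomposition, so no decomposition can have width below 2. Combining the bounds, tw(G) = 2.

2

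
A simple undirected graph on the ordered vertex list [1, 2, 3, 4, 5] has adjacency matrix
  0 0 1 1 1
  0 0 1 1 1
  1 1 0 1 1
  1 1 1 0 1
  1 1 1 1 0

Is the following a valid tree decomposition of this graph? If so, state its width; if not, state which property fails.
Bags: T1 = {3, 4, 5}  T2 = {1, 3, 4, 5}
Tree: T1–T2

A tree decomposition must satisfy three properties: every vertex lies in some bag; for every edge, both endpoints lie together in some bag; and for every vertex, the bags containing it form a connected subtree. Here vertex 2 appears in no bag, so the decomposition is invalid.

No — vertex 2 appears in no bag.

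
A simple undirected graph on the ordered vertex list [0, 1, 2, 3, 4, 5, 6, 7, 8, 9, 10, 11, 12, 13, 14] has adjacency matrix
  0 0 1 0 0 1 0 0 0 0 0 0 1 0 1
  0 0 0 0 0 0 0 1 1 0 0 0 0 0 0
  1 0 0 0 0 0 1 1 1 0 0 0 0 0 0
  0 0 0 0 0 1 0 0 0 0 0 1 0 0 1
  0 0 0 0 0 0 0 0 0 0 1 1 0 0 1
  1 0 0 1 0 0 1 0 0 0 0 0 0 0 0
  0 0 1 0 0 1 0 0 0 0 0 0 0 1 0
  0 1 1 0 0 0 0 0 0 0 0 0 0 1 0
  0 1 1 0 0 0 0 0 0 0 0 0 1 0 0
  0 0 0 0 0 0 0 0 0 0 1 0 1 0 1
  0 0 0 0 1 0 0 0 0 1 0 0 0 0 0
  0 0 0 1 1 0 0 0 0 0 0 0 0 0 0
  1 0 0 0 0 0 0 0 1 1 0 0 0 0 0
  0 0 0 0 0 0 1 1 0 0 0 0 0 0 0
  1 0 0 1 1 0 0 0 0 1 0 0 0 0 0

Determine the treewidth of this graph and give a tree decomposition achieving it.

Treewidth 3.
Bags: B1 = {4, 9, 10, 11}  B2 = {4, 9, 11, 14}  B3 = {3, 9, 11, 14}  B4 = {3, 9, 12, 14}  B5 = {0, 3, 12, 14}  B6 = {0, 3, 5, 12}  B7 = {0, 5, 8, 12}  B8 = {0, 2, 5, 8}  B9 = {2, 5, 6, 8}  B10 = {1, 2, 6, 8}  B11 = {1, 2, 6, 7}  B12 = {1, 6, 7, 13}
Tree: B1–B2, B2–B3, B3–B4, B4–B5, B5–B6, B6–B7, B7–B8, B8–B9, B9–B10, B10–B11, B11–B12

The largest bag has 4 vertices, giving width 3; this decomposition certifies tw(G) ≤ 3. For the lower bound: the 4 vertex sets {4,10,11}, {9}, {14}, {0,3,5,12} are disjoint, each induces a connected subgraph, and every pair is joined by at least one edge of G. Contracting each set to a single vertex therefore yields K_{4} as a minor, and since treewidth is minor-monotone, tw(G) ≥ tw(K_{4}) = 3. Therefore the treewidth is 3.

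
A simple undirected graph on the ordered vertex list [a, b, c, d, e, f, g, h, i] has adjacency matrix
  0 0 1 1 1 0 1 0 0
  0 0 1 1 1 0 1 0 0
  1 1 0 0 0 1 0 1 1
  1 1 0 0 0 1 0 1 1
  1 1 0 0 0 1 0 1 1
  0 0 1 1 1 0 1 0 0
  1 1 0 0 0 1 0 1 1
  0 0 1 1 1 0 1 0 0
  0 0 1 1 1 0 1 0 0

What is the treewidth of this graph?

A width-4 tree decomposition is:
Bags: B1 = {c, d, e, g, i}  B2 = {b, c, d, e, g}  B3 = {c, d, e, f, g}  B4 = {a, c, d, e, g}  B5 = {c, d, e, g, h}
Tree: B1–B2, B2–B3, B3–B4, B4–B5
Every bag has size at most 5, so the width is 5 − 1 = 4 and tw(G) ≤ 4. For the lower bound: the 5 vertex sets {c,i}, {b,d}, {e,f}, {g}, {a} are disjoint, each induces a connected subgraph, and every pair is joined by at least one edge of G. Contracting each set to a single vertex therefore yields K_{5} as a minor, and since treewidth is minor-monotone, tw(G) ≥ tw(K_{5}) = 4. The upper and lower bounds meet at 4, so that is the treewidth.

4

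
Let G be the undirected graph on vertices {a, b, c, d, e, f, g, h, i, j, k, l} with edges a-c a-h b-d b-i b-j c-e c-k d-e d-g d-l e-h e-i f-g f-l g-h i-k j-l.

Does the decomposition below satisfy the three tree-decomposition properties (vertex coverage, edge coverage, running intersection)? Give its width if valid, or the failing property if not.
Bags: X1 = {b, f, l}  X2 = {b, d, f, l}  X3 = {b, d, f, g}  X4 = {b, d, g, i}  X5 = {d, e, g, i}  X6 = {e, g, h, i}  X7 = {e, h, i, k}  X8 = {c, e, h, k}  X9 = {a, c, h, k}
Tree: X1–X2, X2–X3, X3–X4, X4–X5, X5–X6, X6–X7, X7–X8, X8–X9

No — vertex j appears in no bag.

A tree decomposition must satisfy three properties: every vertex lies in some bag; for every edge, both endpoints lie together in some bag; and for every vertex, the bags containing it form a connected subtree. Here vertex j appears in no bag, so the decomposition is invalid.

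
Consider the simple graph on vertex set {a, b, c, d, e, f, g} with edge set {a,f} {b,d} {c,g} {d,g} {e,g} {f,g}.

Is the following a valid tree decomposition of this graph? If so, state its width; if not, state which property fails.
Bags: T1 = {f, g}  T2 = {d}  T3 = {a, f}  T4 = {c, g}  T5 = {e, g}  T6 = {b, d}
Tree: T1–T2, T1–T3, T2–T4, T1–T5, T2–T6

A tree decomposition must satisfy three properties: every vertex lies in some bag; for every edge, both endpoints lie together in some bag; and for every vertex, the bags containing it form a connected subtree. Here edge (g,d) lies in no bag, so the decomposition is invalid.

No — edge (g,d) lies in no bag.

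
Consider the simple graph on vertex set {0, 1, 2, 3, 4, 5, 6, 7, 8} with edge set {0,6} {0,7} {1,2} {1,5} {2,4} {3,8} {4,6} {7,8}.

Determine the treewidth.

1

A width-1 tree decomposition is:
Bags: B1 = {3, 8}  B2 = {7, 8}  B3 = {0, 7}  B4 = {0, 6}  B5 = {4, 6}  B6 = {2, 4}  B7 = {1, 2}  B8 = {1, 5}
Tree: B1–B2, B2–B3, B3–B4, B4–B5, B5–B6, B6–B7, B7–B8
Each bag holds 2 vertices, so the decomposition has width 1, which upper-bounds the treewidth. G has an edge, so its treewidth is at least 1. Combining the bounds, tw(G) = 1.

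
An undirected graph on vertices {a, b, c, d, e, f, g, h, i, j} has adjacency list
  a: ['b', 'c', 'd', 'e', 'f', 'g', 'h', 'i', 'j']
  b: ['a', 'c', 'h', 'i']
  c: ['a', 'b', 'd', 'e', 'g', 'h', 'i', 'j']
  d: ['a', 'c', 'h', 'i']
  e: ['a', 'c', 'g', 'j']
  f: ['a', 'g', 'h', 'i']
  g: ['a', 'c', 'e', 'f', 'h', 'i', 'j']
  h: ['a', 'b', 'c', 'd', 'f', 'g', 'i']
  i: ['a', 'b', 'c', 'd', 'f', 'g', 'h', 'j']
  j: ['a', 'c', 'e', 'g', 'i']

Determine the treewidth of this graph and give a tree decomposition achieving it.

Treewidth 4.
One optimal decomposition is:
Bags: B1 = {a, c, g, i, j}  B2 = {a, c, g, h, i}  B3 = {a, f, g, h, i}  B4 = {a, c, e, g, j}  B5 = {a, c, d, h, i}  B6 = {a, b, c, h, i}
Tree: B1–B2, B2–B3, B1–B4, B2–B5, B5–B6

Every bag has size at most 5, so the width is 5 − 1 = 4 and tw(G) ≤ 4. For the lower bound, the 5 vertices {a, c, e, g, j} are pairwise adjacent, and any tree decomposition puts a clique entirely inside one bag — forcing width ≥ 4. Therefore the treewidth is 4.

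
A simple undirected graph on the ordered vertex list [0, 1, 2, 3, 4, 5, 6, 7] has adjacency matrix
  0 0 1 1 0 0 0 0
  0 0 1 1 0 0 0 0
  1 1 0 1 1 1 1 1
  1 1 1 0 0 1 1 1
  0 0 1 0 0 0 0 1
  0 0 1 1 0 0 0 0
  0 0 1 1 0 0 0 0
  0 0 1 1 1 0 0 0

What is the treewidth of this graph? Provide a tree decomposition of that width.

Treewidth 2.
One such decomposition:
Bags: B1 = {2, 3, 6}  B2 = {2, 3, 5}  B3 = {0, 2, 3}  B4 = {1, 2, 3}  B5 = {2, 3, 7}  B6 = {2, 4, 7}
Tree: B1–B2, B1–B3, B1–B4, B3–B5, B5–B6

The largest bag has 3 vertices, giving width 2; this decomposition certifies tw(G) ≤ 2. On the other hand G contains the 3-clique {0, 2, 3}. A clique must lie in a single bag of any decomposition, so no decomposition can have width below 2. Hence tw(G) = 2 exactly.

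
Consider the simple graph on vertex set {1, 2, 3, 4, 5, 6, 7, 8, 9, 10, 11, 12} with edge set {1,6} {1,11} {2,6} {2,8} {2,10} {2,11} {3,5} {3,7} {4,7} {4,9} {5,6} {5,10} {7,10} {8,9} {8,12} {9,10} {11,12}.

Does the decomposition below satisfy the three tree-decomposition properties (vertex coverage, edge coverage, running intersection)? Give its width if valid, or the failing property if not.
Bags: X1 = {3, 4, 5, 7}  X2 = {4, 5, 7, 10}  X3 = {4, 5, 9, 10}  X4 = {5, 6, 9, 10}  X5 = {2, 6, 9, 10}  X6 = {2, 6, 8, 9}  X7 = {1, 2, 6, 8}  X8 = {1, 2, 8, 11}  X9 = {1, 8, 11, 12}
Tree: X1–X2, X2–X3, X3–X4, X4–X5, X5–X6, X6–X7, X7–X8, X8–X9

Yes; width 3.

Every vertex of G appears in some bag (union = {1, 2, 3, 4, 5, 6, 7, 8, 9, 10, 11, 12}); every edge is covered by a bag; and for each vertex v the set of bags containing v is connected in the bag tree. The decomposition is therefore valid. The largest bag has 4 vertices, so the width is 3.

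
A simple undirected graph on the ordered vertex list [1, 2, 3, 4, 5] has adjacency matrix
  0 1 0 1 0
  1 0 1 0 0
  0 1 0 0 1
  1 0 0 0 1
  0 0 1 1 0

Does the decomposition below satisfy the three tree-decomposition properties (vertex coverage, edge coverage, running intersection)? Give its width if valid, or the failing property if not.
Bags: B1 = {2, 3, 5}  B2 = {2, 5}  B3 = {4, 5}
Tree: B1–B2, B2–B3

A tree decomposition must satisfy three properties: every vertex lies in some bag; for every edge, both endpoints lie together in some bag; and for every vertex, the bags containing it form a connected subtree. Here vertex 1 appears in no bag, so the decomposition is invalid.

No — vertex 1 appears in no bag.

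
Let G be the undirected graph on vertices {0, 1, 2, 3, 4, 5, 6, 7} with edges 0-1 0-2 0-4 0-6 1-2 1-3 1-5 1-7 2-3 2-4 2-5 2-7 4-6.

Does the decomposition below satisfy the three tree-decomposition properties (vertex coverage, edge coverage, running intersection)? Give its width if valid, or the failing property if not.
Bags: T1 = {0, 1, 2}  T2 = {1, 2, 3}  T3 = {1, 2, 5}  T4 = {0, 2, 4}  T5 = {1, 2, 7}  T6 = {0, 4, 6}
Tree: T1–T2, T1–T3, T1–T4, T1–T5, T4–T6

Checking the three conditions: (i) the bags cover all of {0, 1, 2, 3, 4, 5, 6, 7}; (ii) for each edge, some bag contains both endpoints; (iii) the bags containing any fixed vertex form a subtree. All hold, so the decomposition is valid with width 3 − 1 = 2.

Yes; width 2.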